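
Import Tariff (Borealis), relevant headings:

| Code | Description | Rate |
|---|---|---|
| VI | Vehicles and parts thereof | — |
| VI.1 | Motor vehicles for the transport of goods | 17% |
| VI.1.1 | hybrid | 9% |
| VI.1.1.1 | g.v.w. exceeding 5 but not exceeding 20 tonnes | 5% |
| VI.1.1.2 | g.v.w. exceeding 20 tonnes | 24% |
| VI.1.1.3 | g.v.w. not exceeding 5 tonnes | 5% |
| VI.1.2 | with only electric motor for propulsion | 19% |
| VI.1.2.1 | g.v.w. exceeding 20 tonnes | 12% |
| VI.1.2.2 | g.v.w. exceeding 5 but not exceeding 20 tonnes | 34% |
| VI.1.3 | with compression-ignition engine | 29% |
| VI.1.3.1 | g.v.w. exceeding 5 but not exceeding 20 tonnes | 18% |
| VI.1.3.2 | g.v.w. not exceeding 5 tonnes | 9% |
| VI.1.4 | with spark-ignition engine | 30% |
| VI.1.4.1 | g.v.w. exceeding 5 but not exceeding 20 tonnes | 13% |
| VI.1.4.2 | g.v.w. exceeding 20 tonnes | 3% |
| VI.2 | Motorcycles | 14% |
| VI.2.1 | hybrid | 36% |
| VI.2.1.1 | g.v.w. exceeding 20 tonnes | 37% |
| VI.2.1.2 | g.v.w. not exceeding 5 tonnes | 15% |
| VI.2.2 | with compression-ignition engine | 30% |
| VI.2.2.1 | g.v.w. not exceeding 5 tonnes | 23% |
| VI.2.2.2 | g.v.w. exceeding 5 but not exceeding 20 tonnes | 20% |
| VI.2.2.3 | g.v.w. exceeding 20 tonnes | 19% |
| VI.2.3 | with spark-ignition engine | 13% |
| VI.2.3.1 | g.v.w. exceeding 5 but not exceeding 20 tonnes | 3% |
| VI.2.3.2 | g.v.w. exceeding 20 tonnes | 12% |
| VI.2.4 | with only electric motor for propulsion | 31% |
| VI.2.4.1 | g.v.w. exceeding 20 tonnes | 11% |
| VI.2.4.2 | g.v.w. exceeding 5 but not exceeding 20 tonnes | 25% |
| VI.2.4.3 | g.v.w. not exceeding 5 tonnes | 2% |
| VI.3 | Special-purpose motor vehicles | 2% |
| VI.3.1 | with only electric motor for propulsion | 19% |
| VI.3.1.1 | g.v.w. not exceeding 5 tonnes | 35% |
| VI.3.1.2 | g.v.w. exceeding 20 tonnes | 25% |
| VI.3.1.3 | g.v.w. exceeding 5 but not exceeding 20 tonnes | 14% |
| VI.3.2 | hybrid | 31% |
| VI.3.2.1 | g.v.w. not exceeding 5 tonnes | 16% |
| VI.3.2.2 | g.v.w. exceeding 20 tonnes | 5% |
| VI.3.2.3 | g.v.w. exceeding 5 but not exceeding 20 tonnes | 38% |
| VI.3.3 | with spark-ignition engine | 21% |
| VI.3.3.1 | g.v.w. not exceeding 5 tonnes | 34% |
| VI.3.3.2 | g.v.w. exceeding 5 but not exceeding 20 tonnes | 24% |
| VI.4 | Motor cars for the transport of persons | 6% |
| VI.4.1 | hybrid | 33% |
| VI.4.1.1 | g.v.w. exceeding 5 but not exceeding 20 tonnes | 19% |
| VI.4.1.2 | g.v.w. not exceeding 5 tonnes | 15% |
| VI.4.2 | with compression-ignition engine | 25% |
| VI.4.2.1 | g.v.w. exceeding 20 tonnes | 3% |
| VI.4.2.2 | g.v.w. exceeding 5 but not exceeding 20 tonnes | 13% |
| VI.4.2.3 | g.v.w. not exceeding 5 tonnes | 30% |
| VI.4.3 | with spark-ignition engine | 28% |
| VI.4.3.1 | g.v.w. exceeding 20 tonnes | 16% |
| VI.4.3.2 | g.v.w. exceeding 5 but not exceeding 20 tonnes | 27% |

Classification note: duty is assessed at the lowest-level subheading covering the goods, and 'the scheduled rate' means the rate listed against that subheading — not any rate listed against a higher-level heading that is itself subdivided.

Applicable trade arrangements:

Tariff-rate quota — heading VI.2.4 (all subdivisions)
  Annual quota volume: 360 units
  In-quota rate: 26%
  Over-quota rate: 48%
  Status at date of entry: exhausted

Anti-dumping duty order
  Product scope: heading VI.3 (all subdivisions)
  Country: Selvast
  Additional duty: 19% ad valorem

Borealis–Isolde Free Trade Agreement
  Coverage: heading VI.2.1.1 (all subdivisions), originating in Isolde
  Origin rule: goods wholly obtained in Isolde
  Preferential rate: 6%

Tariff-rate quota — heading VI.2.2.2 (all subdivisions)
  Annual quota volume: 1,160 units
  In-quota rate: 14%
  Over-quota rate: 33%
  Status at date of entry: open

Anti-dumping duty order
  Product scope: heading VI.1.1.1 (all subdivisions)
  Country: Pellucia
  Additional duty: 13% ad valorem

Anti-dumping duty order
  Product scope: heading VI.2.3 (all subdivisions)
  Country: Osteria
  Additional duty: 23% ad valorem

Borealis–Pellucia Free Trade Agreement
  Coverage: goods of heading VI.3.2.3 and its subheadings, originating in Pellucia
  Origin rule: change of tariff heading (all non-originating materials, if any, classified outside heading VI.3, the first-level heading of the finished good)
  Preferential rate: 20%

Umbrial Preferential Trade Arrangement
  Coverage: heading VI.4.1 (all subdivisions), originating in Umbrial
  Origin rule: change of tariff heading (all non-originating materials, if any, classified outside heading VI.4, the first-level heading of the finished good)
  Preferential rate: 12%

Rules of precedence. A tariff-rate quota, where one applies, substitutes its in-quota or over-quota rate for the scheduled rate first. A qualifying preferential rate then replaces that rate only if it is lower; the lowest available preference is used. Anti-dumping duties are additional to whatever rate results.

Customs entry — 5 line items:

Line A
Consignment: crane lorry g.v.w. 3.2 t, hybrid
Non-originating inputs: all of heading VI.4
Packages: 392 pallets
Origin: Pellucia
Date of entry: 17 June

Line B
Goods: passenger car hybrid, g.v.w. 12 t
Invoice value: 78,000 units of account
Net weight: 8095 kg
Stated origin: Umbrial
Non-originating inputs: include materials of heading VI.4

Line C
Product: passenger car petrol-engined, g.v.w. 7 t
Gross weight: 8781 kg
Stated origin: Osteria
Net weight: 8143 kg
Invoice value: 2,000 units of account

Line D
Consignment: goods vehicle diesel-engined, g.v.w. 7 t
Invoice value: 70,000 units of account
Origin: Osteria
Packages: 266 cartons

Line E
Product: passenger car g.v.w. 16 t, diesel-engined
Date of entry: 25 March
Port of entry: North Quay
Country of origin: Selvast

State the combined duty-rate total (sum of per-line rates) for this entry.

93%

Line A: crane lorry → VI.3; hybrid → VI.3.2; g.v.w. 3.2 t → VI.3.2.1. Scheduled 16%. Pellucia agreement on VI.3.2.3: VI.3.2.1 not covered. → 16%.
Line B: passenger car → VI.4; hybrid → VI.4.1; g.v.w. 12 t → VI.4.1.1. Scheduled 19%. Umbrial agreement on VI.4.1: CTH not met. → 19%.
Line C: passenger car → VI.4; petrol-engined → VI.4.3; g.v.w. 7 t → VI.4.3.2. Scheduled 27%. No special measure applies. → 27%.
Line D: goods vehicle → VI.1; diesel-engined → VI.1.3; g.v.w. 7 t → VI.1.3.1. Scheduled 18%. No special measure applies. → 18%.
Line E: passenger car → VI.4; diesel-engined → VI.4.2; g.v.w. 16 t → VI.4.2.2. Scheduled 13%. No special measure applies. → 13%.
Sum: 16% + 19% + 27% + 18% + 13% = 93%.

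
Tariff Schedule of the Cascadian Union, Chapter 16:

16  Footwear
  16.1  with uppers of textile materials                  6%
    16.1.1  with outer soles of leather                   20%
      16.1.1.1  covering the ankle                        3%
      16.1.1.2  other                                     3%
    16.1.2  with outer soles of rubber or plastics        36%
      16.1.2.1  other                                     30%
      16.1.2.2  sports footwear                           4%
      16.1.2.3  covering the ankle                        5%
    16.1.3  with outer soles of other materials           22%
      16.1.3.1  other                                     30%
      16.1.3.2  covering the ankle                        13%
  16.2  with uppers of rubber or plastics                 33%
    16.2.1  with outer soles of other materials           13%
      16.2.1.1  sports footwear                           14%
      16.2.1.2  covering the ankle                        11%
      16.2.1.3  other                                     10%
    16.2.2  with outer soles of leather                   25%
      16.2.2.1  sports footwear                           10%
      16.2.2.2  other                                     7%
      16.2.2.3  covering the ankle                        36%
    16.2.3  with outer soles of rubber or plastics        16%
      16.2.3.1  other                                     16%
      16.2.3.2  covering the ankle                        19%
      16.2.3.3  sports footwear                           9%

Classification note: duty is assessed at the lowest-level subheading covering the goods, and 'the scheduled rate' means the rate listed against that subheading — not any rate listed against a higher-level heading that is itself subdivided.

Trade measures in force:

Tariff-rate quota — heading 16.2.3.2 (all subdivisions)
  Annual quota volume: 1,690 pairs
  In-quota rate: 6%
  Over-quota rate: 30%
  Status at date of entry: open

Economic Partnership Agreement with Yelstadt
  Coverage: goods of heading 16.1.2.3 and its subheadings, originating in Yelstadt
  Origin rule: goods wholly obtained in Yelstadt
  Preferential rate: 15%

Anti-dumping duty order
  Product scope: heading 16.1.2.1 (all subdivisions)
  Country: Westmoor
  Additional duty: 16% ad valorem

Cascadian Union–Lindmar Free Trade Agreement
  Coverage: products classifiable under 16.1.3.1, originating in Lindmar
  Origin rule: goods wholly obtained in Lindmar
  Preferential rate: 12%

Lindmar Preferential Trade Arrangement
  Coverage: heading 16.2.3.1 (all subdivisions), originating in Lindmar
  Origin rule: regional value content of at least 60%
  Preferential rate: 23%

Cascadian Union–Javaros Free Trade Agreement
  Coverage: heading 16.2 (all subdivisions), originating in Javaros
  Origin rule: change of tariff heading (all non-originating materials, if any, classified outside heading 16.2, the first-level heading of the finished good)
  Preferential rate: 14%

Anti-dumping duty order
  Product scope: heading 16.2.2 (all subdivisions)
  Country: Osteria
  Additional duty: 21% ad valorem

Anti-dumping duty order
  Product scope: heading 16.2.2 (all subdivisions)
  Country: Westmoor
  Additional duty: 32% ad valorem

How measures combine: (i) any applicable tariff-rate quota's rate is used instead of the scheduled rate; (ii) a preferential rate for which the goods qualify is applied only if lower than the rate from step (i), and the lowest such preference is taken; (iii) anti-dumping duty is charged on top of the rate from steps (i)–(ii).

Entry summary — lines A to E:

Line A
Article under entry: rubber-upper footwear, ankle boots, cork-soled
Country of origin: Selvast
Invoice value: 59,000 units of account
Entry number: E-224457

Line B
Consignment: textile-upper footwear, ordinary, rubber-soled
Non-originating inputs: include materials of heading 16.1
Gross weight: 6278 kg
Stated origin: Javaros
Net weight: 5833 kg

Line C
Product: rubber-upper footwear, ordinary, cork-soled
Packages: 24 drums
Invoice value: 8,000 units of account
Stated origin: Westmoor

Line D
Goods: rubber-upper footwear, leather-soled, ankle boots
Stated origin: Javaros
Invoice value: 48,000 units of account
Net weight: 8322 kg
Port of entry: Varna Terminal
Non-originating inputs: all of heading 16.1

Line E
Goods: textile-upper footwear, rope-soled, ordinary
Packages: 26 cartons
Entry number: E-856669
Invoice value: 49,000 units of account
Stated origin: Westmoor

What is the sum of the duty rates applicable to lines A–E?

Line A: rubber-upper → 16.2; cork-soled → 16.2.1; ankle boots → 16.2.1.2. Scheduled 11%. No special measure applies. → 11%.
Line B: textile-upper → 16.1; rubber-soled → 16.1.2; ordinary → 16.1.2.1. Scheduled 30%. Javaros agreement on 16.2: 16.1.2.1 not covered. → 30%.
Line C: rubber-upper → 16.2; cork-soled → 16.2.1; ordinary → 16.2.1.3. Scheduled 10%. No special measure applies. → 10%.
Line D: rubber-upper → 16.2; leather-soled → 16.2.2; ankle boots → 16.2.2.3. Scheduled 36%. Javaros agreement on 16.2: CTH met → 14% available; preferential 14%. → 14%.
Line E: textile-upper → 16.1; rope-soled → 16.1.3; ordinary → 16.1.3.1. Scheduled 30%. No special measure applies. → 30%.
Sum: 11% + 30% + 10% + 14% + 30% = 95%.

95%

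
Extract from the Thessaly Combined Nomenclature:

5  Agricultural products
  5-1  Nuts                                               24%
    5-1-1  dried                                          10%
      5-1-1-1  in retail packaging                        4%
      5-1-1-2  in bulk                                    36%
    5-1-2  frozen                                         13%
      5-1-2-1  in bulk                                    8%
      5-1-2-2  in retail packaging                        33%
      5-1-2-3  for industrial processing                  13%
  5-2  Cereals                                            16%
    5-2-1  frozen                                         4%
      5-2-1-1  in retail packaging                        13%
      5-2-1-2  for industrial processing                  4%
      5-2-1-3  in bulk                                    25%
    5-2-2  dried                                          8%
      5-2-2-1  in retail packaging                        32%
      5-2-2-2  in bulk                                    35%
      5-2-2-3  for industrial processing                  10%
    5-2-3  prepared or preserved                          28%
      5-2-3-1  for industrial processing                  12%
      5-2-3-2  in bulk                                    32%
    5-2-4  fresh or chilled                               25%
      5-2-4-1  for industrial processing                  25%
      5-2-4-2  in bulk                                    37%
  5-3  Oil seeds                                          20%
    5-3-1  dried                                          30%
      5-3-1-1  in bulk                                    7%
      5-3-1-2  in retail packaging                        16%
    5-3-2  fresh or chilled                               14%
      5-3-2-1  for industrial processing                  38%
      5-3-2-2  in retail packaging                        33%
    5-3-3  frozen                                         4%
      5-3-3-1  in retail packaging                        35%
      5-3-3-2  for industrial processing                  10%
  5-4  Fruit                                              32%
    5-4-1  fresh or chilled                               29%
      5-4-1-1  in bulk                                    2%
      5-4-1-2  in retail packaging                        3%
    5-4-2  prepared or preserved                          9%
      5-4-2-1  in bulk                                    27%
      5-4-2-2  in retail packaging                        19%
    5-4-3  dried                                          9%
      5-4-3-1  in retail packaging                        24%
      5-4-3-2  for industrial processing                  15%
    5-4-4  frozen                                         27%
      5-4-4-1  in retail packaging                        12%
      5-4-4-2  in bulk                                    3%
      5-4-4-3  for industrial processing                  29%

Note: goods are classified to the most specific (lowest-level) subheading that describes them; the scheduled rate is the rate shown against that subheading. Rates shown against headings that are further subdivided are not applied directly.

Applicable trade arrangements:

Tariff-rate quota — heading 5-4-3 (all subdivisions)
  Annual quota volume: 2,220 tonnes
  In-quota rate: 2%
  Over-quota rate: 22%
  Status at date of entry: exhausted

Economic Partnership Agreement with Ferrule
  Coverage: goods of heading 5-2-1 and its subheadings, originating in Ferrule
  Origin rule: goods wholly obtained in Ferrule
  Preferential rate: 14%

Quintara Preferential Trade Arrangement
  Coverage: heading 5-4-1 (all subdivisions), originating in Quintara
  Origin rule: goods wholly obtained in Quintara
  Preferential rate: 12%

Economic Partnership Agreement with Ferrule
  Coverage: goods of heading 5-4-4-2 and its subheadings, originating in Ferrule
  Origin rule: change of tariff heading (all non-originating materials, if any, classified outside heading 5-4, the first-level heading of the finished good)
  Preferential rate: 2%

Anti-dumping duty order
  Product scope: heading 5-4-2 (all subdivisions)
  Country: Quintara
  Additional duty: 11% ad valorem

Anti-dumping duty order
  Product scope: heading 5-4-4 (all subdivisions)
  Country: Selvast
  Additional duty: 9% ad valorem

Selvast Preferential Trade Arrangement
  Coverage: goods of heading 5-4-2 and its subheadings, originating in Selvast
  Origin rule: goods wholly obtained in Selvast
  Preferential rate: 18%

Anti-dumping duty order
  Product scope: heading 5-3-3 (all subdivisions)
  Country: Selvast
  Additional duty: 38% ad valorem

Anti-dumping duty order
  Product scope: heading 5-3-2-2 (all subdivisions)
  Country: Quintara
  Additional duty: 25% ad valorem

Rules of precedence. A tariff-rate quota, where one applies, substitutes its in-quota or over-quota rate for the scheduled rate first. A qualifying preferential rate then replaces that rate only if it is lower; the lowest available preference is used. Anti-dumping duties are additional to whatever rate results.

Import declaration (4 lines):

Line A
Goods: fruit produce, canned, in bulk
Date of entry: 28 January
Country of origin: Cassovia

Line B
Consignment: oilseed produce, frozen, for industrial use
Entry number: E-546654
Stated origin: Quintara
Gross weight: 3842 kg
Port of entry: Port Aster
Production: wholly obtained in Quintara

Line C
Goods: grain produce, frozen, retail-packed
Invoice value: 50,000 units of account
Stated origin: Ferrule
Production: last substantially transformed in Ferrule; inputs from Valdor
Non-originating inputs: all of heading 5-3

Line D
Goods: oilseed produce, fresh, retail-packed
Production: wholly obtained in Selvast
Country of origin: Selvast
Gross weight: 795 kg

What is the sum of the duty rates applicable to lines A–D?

Line A: fruit → 5-4; canned → 5-4-2; in bulk → 5-4-2-1. Scheduled 27%. No special measure applies. → 27%.
Line B: oilseed → 5-3; frozen → 5-3-3; for industrial use → 5-3-3-2. Scheduled 10%. Quintara agreement on 5-4-1: 5-3-3-2 not covered. → 10%.
Line C: grain → 5-2; frozen → 5-2-1; retail-packed → 5-2-1-1. Scheduled 13%. Ferrule agreement on 5-2-1: not wholly obtained; Ferrule agreement on 5-4-4-2: 5-2-1-1 not covered. → 13%.
Line D: oilseed → 5-3; fresh → 5-3-2; retail-packed → 5-3-2-2. Scheduled 33%. Selvast agreement on 5-4-2: 5-3-2-2 not covered. → 33%.
Sum: 27% + 10% + 13% + 33% = 83%.

83%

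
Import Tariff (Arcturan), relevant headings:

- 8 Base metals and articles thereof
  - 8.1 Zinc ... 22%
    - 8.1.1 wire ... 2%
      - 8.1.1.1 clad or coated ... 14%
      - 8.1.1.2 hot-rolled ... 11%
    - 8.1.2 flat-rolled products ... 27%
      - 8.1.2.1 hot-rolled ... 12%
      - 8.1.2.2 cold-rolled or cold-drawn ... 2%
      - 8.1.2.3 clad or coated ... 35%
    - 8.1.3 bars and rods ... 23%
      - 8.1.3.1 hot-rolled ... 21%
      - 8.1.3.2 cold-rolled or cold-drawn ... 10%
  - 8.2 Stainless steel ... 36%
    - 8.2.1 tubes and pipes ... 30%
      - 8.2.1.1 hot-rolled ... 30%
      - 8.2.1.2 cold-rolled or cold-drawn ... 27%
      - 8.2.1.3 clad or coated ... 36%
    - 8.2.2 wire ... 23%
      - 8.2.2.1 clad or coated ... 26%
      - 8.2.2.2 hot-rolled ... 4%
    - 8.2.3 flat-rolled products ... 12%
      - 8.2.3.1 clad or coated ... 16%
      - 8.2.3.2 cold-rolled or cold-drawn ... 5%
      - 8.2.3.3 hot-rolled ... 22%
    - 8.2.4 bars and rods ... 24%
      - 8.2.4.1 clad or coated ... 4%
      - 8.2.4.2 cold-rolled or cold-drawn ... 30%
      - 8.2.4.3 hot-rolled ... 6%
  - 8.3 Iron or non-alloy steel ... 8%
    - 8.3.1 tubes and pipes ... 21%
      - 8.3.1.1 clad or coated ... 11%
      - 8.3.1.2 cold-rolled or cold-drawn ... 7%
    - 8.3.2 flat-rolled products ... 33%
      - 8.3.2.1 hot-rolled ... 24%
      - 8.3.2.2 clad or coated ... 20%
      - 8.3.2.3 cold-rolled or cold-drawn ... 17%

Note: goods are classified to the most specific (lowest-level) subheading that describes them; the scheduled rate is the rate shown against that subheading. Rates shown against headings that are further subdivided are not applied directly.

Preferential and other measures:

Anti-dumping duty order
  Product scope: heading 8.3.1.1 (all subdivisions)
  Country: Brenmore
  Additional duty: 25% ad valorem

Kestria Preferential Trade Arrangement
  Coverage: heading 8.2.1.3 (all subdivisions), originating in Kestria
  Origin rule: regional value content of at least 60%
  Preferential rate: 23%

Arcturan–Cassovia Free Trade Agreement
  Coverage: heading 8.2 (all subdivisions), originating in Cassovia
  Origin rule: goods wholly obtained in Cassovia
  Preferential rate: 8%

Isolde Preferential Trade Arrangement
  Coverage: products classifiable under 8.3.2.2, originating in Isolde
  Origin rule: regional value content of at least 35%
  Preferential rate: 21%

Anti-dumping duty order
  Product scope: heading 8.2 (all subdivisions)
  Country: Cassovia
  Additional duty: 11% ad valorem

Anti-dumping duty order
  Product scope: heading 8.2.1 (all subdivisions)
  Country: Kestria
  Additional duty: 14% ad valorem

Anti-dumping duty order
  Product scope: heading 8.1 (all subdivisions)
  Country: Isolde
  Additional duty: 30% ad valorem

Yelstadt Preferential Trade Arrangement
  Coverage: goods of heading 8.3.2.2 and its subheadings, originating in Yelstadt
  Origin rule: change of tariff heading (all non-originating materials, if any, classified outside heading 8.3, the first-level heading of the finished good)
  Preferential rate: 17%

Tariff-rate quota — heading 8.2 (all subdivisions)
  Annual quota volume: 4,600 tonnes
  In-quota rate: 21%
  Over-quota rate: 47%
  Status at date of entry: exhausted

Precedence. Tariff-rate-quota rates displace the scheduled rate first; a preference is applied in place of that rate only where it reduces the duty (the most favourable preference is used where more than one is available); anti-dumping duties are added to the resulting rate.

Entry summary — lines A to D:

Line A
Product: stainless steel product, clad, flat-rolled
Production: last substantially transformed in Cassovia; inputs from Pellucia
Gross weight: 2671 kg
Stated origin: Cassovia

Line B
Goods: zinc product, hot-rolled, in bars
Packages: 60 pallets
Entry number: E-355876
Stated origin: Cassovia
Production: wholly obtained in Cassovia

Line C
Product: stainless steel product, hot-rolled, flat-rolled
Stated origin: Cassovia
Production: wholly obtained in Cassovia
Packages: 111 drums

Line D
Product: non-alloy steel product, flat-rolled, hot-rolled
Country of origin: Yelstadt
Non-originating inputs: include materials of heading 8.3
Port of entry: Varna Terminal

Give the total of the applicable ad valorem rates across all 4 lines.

Line A: stainless steel → 8.2; flat-rolled → 8.2.3; clad → 8.2.3.1. Scheduled 16%. quota on 8.2 exhausted → over-quota 47%; Cassovia agreement on 8.2: not wholly obtained; anti-dumping (Cassovia, 8.2): +11%; total 47% + 11% = 58%. → 58%.
Line B: zinc → 8.1; in bars → 8.1.3; hot-rolled → 8.1.3.1. Scheduled 21%. Cassovia agreement on 8.2: 8.1.3.1 not covered. → 21%.
Line C: stainless steel → 8.2; flat-rolled → 8.2.3; hot-rolled → 8.2.3.3. Scheduled 22%. quota on 8.2 exhausted → over-quota 47%; Cassovia agreement on 8.2: wholly obtained → 8% available; preferential 8%; anti-dumping (Cassovia, 8.2): +11%; total 8% + 11% = 19%. → 19%.
Line D: non-alloy steel → 8.3; flat-rolled → 8.3.2; hot-rolled → 8.3.2.1. Scheduled 24%. Yelstadt agreement on 8.3.2.2: 8.3.2.1 not covered. → 24%.
Sum: 58% + 21% + 19% + 24% = 122%.

122%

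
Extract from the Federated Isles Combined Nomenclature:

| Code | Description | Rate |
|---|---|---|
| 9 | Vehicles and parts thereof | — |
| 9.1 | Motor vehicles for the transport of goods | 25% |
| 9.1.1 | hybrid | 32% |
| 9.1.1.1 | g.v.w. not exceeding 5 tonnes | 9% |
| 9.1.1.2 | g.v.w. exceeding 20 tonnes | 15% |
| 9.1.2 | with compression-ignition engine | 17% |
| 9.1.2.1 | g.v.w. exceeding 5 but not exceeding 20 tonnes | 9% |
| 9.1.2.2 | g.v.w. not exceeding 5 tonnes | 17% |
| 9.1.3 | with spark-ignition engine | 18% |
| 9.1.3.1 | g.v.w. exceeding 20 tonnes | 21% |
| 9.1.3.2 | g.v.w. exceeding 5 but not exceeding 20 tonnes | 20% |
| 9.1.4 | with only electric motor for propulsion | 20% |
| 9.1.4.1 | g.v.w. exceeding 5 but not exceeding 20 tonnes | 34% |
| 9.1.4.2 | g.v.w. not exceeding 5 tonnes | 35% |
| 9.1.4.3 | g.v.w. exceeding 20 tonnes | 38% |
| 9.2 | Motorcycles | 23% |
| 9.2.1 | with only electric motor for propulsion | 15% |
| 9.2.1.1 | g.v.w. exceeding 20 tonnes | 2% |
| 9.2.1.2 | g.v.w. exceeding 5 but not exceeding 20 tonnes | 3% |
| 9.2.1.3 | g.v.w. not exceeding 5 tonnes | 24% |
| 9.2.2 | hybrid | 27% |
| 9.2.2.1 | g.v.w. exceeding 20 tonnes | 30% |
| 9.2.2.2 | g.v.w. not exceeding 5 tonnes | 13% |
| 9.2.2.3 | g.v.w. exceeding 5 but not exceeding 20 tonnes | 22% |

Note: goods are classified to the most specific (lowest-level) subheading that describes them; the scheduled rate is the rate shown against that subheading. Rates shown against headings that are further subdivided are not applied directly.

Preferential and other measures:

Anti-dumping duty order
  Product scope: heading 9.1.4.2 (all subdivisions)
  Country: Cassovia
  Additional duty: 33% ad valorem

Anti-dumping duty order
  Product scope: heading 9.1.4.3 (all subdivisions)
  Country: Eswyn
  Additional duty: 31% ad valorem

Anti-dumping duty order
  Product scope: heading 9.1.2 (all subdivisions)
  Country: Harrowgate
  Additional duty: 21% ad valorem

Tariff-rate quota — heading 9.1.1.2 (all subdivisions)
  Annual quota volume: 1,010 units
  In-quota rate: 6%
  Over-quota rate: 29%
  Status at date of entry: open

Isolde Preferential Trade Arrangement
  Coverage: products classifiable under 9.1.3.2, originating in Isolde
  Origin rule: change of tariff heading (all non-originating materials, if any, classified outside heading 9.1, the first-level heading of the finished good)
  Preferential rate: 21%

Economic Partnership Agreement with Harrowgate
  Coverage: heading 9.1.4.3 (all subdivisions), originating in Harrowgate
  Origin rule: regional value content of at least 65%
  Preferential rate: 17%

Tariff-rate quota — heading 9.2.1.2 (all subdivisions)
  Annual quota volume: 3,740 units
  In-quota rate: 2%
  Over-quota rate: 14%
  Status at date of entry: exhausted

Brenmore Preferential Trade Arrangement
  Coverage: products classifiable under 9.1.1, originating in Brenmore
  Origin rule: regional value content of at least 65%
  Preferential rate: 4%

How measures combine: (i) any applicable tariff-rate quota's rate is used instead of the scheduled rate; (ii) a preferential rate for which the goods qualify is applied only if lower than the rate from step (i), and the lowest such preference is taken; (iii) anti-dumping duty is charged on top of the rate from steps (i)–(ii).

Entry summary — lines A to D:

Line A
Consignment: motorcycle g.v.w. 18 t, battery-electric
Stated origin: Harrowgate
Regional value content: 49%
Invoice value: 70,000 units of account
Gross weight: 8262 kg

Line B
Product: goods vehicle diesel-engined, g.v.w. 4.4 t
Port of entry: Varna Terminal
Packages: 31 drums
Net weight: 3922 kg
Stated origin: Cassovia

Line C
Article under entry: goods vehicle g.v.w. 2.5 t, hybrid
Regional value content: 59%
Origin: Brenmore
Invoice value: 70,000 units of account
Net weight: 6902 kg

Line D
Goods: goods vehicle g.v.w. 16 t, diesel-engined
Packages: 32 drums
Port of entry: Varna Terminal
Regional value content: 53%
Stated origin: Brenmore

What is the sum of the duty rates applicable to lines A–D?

49%

Line A: motorcycle → 9.2; battery-electric → 9.2.1; g.v.w. 18 t → 9.2.1.2. Scheduled 3%. quota on 9.2.1.2 exhausted → over-quota 14%; Harrowgate agreement on 9.1.4.3: 9.2.1.2 not covered. → 14%.
Line B: goods vehicle → 9.1; diesel-engined → 9.1.2; g.v.w. 4.4 t → 9.1.2.2. Scheduled 17%. No special measure applies. → 17%.
Line C: goods vehicle → 9.1; hybrid → 9.1.1; g.v.w. 2.5 t → 9.1.1.1. Scheduled 9%. Brenmore agreement on 9.1.1: RVC < 65%. → 9%.
Line D: goods vehicle → 9.1; diesel-engined → 9.1.2; g.v.w. 16 t → 9.1.2.1. Scheduled 9%. Brenmore agreement on 9.1.1: 9.1.2.1 not covered. → 9%.
Sum: 14% + 17% + 9% + 9% = 49%.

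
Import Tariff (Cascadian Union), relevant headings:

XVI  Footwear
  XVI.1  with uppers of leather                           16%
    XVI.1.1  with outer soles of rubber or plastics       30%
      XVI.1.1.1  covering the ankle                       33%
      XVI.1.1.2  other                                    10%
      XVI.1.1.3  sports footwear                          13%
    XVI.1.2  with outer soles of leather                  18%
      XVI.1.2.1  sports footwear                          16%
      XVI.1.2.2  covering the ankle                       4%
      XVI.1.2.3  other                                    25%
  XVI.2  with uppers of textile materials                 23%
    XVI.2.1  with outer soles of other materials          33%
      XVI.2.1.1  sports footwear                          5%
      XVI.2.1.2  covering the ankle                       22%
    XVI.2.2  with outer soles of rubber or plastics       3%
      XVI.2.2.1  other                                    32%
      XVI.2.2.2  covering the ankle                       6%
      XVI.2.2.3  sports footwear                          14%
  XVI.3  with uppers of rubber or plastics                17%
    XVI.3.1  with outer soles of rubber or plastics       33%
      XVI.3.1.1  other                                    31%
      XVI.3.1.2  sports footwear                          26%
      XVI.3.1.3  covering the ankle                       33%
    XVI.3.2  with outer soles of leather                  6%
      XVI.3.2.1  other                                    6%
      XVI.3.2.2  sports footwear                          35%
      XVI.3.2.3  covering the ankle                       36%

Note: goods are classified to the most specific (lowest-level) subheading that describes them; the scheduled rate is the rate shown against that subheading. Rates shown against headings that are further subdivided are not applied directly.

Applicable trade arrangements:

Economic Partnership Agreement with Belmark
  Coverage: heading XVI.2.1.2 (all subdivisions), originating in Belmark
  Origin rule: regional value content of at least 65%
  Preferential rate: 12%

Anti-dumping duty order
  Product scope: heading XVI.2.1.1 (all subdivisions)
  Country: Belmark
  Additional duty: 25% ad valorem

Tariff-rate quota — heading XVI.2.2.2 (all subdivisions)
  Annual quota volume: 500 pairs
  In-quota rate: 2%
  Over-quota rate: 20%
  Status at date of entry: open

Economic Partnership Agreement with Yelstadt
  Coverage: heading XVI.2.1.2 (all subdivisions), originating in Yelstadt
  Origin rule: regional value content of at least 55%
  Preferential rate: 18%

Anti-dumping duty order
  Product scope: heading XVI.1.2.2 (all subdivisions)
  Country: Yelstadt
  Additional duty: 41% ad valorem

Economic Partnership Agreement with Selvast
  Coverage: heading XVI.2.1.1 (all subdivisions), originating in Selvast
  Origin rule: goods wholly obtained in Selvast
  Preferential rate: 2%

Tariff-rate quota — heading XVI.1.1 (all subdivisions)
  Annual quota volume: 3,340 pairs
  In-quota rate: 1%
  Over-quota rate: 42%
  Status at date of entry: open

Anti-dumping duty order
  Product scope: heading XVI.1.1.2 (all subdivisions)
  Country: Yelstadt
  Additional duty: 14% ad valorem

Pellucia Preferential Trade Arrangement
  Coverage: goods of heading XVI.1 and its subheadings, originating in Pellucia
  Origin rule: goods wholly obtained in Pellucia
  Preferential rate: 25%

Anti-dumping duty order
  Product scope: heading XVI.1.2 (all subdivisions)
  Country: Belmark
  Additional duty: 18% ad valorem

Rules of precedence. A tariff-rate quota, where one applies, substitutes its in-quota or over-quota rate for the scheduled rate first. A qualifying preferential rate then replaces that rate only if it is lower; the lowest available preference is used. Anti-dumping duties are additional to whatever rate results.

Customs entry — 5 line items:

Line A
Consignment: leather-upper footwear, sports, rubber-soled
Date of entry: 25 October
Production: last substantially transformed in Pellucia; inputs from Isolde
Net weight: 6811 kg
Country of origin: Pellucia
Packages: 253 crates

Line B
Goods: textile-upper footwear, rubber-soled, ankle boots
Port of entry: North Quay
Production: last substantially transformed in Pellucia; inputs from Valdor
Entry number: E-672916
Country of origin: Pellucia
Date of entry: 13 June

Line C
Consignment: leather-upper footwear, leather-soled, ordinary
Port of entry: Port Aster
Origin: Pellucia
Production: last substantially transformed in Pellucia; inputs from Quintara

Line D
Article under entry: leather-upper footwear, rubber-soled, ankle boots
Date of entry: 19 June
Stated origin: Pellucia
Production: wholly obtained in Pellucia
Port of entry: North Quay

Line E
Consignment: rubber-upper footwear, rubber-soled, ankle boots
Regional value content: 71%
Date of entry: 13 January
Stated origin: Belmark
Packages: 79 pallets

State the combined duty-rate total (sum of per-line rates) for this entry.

Line A: leather-upper → XVI.1; rubber-soled → XVI.1.1; sports → XVI.1.1.3. Scheduled 13%. quota on XVI.1.1 open → in-quota 1%; Pellucia agreement on XVI.1: not wholly obtained. → 1%.
Line B: textile-upper → XVI.2; rubber-soled → XVI.2.2; ankle boots → XVI.2.2.2. Scheduled 6%. quota on XVI.2.2.2 open → in-quota 2%; Pellucia agreement on XVI.1: XVI.2.2.2 not covered. → 2%.
Line C: leather-upper → XVI.1; leather-soled → XVI.1.2; ordinary → XVI.1.2.3. Scheduled 25%. Pellucia agreement on XVI.1: not wholly obtained. → 25%.
Line D: leather-upper → XVI.1; rubber-soled → XVI.1.1; ankle boots → XVI.1.1.1. Scheduled 33%. quota on XVI.1.1 open → in-quota 1%; Pellucia agreement on XVI.1: wholly obtained → 25% available; preference 25% not lower than 1% → no reduction. → 1%.
Line E: rubber-upper → XVI.3; rubber-soled → XVI.3.1; ankle boots → XVI.3.1.3. Scheduled 33%. Belmark agreement on XVI.2.1.2: XVI.3.1.3 not covered. → 33%.
Sum: 1% + 2% + 25% + 1% + 33% = 62%.

62%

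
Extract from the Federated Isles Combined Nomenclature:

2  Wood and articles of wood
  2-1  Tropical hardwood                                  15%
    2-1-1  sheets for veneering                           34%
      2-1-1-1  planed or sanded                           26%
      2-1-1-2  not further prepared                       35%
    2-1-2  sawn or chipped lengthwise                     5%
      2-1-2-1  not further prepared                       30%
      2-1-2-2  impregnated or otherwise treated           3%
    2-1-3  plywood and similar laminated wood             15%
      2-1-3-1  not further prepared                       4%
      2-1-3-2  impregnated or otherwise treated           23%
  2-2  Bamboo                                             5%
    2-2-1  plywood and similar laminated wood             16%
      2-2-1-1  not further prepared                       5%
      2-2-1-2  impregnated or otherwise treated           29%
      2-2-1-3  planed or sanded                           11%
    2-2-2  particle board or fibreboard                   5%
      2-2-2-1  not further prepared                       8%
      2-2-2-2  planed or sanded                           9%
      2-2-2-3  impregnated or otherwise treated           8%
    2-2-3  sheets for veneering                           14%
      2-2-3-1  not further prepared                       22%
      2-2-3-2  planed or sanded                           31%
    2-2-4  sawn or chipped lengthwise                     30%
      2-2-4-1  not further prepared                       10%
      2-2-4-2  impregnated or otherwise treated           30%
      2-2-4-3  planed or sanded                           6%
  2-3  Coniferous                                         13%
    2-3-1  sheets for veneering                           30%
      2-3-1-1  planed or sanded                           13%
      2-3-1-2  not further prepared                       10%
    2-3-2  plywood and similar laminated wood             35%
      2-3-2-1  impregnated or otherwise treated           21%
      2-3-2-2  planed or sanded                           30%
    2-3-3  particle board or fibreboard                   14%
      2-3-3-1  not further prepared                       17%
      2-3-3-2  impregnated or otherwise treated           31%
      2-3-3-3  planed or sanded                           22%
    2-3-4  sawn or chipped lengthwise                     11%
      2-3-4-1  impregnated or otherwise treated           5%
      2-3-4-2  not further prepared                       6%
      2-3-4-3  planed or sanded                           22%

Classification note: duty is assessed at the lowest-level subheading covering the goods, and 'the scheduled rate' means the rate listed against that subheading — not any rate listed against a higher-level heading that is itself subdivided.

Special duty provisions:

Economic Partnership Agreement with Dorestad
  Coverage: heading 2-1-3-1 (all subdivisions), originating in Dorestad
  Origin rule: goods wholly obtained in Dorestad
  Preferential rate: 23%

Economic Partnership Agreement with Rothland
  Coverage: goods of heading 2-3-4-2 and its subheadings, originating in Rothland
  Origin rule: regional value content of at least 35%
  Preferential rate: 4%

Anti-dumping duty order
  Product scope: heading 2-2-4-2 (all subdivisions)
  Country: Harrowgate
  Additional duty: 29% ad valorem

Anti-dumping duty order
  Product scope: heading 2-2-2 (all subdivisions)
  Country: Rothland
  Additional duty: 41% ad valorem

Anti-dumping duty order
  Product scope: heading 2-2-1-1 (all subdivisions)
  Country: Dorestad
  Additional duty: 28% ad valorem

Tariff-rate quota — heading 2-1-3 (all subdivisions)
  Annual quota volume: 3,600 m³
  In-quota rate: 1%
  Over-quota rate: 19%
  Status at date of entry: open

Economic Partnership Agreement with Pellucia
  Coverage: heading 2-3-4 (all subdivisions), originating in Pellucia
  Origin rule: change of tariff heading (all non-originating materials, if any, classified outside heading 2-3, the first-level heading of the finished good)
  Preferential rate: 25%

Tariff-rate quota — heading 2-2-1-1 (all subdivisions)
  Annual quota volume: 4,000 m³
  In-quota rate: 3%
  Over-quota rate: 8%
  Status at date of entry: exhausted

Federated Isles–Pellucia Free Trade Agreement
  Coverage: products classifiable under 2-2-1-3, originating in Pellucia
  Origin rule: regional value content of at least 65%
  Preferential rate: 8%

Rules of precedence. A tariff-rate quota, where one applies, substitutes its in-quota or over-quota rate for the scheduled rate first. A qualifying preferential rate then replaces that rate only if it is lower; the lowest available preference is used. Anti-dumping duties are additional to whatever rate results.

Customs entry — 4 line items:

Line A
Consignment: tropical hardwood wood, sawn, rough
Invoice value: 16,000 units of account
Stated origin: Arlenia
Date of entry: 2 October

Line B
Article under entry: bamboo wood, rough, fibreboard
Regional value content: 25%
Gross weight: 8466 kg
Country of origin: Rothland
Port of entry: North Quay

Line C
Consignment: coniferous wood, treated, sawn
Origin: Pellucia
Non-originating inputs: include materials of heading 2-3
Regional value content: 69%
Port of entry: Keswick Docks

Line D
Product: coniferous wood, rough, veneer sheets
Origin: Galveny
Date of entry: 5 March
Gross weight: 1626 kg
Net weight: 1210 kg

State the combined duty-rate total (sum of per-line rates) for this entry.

Line A: tropical hardwood → 2-1; sawn → 2-1-2; rough → 2-1-2-1. Scheduled 30%. No special measure applies. → 30%.
Line B: bamboo → 2-2; fibreboard → 2-2-2; rough → 2-2-2-1. Scheduled 8%. Rothland agreement on 2-3-4-2: 2-2-2-1 not covered; anti-dumping (Rothland, 2-2-2): +41%; total 8% + 41% = 49%. → 49%.
Line C: coniferous → 2-3; sawn → 2-3-4; treated → 2-3-4-1. Scheduled 5%. Pellucia agreement on 2-3-4: CTH not met; Pellucia agreement on 2-2-1-3: 2-3-4-1 not covered. → 5%.
Line D: coniferous → 2-3; veneer sheets → 2-3-1; rough → 2-3-1-2. Scheduled 10%. No special measure applies. → 10%.
Sum: 30% + 49% + 5% + 10% = 94%.

94%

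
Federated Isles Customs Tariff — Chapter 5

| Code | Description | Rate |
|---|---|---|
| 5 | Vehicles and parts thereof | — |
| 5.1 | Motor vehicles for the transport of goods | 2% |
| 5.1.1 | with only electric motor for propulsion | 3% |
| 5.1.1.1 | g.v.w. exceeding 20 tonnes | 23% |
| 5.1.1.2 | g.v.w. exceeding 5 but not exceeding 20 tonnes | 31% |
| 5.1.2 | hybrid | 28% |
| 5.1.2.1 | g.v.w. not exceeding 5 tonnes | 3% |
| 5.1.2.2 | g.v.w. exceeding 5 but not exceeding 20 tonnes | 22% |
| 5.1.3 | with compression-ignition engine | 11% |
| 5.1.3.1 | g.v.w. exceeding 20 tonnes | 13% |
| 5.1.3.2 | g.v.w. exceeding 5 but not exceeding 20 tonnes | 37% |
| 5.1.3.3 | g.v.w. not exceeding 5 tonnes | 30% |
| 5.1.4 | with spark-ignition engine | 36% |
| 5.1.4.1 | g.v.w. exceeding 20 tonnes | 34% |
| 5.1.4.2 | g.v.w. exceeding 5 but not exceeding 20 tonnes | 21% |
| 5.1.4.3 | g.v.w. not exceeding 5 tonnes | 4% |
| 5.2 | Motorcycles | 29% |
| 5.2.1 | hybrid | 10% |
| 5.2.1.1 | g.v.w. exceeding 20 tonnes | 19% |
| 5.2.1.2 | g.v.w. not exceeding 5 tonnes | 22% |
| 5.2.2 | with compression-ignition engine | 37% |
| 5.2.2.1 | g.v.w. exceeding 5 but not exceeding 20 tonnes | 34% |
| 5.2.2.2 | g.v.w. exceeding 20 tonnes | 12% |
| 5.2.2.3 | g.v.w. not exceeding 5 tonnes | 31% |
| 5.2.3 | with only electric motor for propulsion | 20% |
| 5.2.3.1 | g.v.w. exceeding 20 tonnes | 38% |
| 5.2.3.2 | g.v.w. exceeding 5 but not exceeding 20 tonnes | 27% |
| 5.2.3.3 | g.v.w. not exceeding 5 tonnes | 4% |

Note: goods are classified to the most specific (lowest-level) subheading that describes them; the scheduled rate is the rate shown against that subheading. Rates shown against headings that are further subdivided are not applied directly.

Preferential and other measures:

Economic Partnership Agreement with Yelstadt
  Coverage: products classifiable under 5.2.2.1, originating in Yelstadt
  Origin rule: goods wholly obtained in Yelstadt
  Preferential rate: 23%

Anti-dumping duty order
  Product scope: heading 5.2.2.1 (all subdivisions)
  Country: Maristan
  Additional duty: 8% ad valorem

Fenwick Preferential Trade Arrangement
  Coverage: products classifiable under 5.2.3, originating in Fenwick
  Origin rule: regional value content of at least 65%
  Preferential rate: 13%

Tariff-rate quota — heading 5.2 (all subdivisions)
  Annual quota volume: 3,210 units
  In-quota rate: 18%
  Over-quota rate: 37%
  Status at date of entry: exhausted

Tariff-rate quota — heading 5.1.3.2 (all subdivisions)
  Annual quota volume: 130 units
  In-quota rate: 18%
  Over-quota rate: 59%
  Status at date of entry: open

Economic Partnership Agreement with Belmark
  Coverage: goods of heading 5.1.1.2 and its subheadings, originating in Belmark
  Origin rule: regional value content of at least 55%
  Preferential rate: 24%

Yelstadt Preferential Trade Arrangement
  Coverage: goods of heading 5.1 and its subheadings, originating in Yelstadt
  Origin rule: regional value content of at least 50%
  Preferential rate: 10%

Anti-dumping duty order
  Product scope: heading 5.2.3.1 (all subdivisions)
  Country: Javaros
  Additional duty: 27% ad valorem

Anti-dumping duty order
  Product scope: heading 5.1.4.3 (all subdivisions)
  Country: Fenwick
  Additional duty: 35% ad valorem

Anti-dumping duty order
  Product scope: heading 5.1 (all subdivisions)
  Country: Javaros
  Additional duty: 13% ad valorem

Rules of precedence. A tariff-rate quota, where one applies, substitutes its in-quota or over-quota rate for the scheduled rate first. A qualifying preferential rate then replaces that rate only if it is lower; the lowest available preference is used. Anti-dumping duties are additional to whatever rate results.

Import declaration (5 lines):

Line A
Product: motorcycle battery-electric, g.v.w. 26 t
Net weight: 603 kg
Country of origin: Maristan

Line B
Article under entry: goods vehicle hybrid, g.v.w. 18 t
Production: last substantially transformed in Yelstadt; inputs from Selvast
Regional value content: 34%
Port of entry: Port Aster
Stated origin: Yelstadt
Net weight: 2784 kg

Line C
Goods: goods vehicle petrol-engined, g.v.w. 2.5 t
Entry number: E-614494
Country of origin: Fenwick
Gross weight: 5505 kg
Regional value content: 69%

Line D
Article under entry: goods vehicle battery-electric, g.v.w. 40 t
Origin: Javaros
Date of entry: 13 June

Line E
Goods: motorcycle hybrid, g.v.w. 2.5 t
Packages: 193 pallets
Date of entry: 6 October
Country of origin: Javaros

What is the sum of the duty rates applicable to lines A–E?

171%

Line A: motorcycle → 5.2; battery-electric → 5.2.3; g.v.w. 26 t → 5.2.3.1. Scheduled 38%. quota on 5.2 exhausted → over-quota 37%. → 37%.
Line B: goods vehicle → 5.1; hybrid → 5.1.2; g.v.w. 18 t → 5.1.2.2. Scheduled 22%. Yelstadt agreement on 5.2.2.1: 5.1.2.2 not covered; Yelstadt agreement on 5.1: RVC < 50%. → 22%.
Line C: goods vehicle → 5.1; petrol-engined → 5.1.4; g.v.w. 2.5 t → 5.1.4.3. Scheduled 4%. Fenwick agreement on 5.2.3: 5.1.4.3 not covered; anti-dumping (Fenwick, 5.1.4.3): +35%; total 4% + 35% = 39%. → 39%.
Line D: goods vehicle → 5.1; battery-electric → 5.1.1; g.v.w. 40 t → 5.1.1.1. Scheduled 23%. anti-dumping (Javaros, 5.1): +13%; total 23% + 13% = 36%. → 36%.
Line E: motorcycle → 5.2; hybrid → 5.2.1; g.v.w. 2.5 t → 5.2.1.2. Scheduled 22%. quota on 5.2 exhausted → over-quota 37%. → 37%.
Sum: 37% + 22% + 39% + 36% + 37% = 171%.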